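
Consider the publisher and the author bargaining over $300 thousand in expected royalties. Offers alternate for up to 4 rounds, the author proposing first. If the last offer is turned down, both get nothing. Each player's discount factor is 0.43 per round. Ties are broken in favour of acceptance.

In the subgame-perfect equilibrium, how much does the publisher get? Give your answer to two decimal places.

Round 4 (the publisher proposes): the author will accept anything ≥ 0, so the publisher offers 0 and keeps 300.
Round 3 (the author proposes): the publisher can get 300 next round, worth 0.43 × 300 = 129 now, so the author offers 129, keeping 171.
Round 2 (the publisher proposes): the author can get 171 next round, worth 0.43 × 171 = 73.53 now; the publisher offers that and keeps 226.47.
Round 1 (the author proposes): the publisher can get 226.47 next round, worth 0.43 × 226.47 = 97.3821 now. The author offers 97.3821 and keeps 300 − 97.3821 = 202.6179.

97.38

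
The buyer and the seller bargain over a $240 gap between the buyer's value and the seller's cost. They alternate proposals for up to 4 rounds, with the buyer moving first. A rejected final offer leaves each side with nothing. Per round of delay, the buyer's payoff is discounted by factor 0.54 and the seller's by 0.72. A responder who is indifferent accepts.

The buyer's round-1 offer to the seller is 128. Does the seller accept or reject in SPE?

Reject

Work out the seller's continuation value if the offer is rejected.
Round 4 (the seller proposes): rejection yields 0 for the buyer; the seller offers 0 and keeps 240.
Round 3 (the buyer proposes): the seller can get 240 next round, worth 0.72 × 240 = 172.8 now. The buyer offers 172.8 and keeps 240 − 172.8 = 67.2.
Round 2 (the seller proposes): the buyer can get 67.2 next round, worth 0.54 × 67.2 = 36.288 now; the seller offers that and keeps 203.712.
So by rejecting in round 1, the seller gets 203.712 next round, worth 0.72 × 203.712 = 146.67264 now.
Offer 128 < 146.67264, so the seller rejects.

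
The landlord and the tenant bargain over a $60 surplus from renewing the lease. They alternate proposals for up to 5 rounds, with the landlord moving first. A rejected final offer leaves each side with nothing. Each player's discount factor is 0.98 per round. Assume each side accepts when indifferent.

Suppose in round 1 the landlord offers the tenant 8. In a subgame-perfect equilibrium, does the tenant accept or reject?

Round 5 (the landlord proposes): rejection yields 0 for the tenant; the landlord offers 0 and keeps 60.
Round 4 (the tenant proposes): the landlord can get 60 next round, worth 0.98 × 60 = 58.8 now, so the tenant offers 58.8, keeping 1.2.
Round 3 (the landlord proposes): the tenant can get 1.2 next round, worth 0.98 × 1.2 = 1.176 now; the landlord offers that and keeps 58.824.
Round 2 (the tenant proposes): the landlord can get 58.824 next round, worth 0.98 × 58.824 = 57.64752 now; the tenant offers that and keeps 2.35248.
So by rejecting in round 1, the tenant gets 2.35248 next round, worth 0.98 × 2.35248 = 2.3054304 now.
Offer 8 ≥ 2.3054304, so the tenant accepts.

Accept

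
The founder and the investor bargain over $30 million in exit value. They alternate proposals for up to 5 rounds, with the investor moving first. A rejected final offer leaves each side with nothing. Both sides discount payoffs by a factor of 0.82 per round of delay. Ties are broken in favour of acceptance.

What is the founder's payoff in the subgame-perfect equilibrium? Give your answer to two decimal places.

By backward induction:
Round 5 (the investor proposes): the founder will accept anything ≥ 0, so the investor offers 0 and keeps 30.
Round 4 (the founder proposes): the investor can get 30 next round, worth 0.82 × 30 = 24.6 now, so the founder offers 24.6, keeping 5.4.
Round 3 (the investor proposes): the founder can get 5.4 next round, worth 0.82 × 5.4 = 4.428 now, so the investor offers 4.428, keeping 25.572.
Round 2 (the founder proposes): the investor can get 25.572 next round, worth 0.82 × 25.572 = 20.96904 now. The founder offers 20.96904 and keeps 30 − 20.96904 = 9.03096.
Round 1 (the investor proposes): the founder can get 9.03096 next round, worth 0.82 × 9.03096 = 7.4053872 now. The investor offers 7.4053872 and keeps 30 − 7.4053872 = 22.5946128.

7.41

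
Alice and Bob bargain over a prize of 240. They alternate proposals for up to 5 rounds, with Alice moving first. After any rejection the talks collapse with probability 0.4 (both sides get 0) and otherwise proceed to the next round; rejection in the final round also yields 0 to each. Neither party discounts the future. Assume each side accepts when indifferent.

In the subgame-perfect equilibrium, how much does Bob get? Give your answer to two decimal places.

78.34

By backward induction:
Round 5 (Alice proposes): Bob will accept anything ≥ 0, so Alice offers 0 and keeps 240.
Round 4 (Bob proposes): rejecting gives Alice an expected 0.6 × 240 = 144, so Bob offers 144, keeping 96.
Round 3 (Alice proposes): rejecting gives Bob an expected 0.6 × 96 = 57.6, so Alice offers 57.6, keeping 182.4.
Round 2 (Bob proposes): rejecting gives Alice an expected 0.6 × 182.4 = 109.44, so Bob offers 109.44, keeping 130.56.
Round 1 (Alice proposes): rejecting gives Bob an expected 0.6 × 130.56 = 78.336; Alice offers that and keeps 161.664.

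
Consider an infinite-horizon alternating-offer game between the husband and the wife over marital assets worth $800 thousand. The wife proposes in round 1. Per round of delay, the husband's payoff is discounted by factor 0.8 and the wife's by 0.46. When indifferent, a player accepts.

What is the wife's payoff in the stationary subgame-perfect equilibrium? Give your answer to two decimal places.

253.16

Let x be the wife's share when the wife proposes and y be the husband's share when the husband proposes.
The husband accepts iff offered ≥ 0.8·y, so x = 800 − 0.8y. Symmetrically y = 800 − 0.46x.
Substituting: x = 800 − 0.8(800 − 0.46x), giving x(1 − 0.46·0.8) = 800(1 − 0.8).
So x = 800 × 0.2 / 0.632 ≈ 253.1646, and the husband receives 800 − x ≈ 546.8354.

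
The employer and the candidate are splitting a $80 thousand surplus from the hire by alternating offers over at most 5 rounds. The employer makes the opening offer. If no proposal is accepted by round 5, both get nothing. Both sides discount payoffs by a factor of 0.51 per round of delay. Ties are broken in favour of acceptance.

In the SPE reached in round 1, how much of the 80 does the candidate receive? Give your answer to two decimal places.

Round 5 (the employer proposes): the candidate will accept anything ≥ 0, so the employer offers 0 and keeps 80.
Round 4 (the candidate proposes): the employer can get 80 next round, worth 0.51 × 80 = 40.8 now, so the candidate offers 40.8, keeping 39.2.
Round 3 (the employer proposes): the candidate can get 39.2 next round, worth 0.51 × 39.2 = 19.992 now; the employer offers that and keeps 60.008.
Round 2 (the candidate proposes): the employer can get 60.008 next round, worth 0.51 × 60.008 = 30.60408 now. The candidate offers 30.60408 and keeps 80 − 30.60408 = 49.39592.
Round 1 (the employer proposes): the candidate can get 49.39592 next round, worth 0.51 × 49.39592 = 25.1919192 now. The employer offers 25.1919192 and keeps 80 − 25.1919192 = 54.8080808.

25.19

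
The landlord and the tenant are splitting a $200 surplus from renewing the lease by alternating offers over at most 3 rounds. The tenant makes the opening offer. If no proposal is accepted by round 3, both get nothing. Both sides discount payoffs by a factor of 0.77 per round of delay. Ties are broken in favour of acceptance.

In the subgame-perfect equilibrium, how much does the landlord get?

35.42

Work backward from the last round.
Round 3 (the tenant proposes): the landlord will accept anything ≥ 0, so the tenant offers 0 and keeps 200.
Round 2 (the landlord proposes): the tenant can get 200 next round, worth 0.77 × 200 = 154 now, so the landlord offers 154, keeping 46.
Round 1 (the tenant proposes): the landlord can get 46 next round, worth 0.77 × 46 = 35.42 now. The tenant offers 35.42 and keeps 200 − 35.42 = 164.58.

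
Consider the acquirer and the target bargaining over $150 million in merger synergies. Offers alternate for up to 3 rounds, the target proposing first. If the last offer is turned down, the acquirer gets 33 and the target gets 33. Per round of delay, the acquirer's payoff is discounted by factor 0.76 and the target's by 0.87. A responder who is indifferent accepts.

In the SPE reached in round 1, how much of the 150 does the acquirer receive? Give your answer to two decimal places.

Solve by backward induction from round 3.
Round 3 (the target proposes): the acquirer gets 33 if talks fail, so the target offers 33 and keeps 117.
Round 2 (the acquirer proposes): the target can get 117 next round, worth 0.87 × 117 = 101.79 now; the acquirer offers that and keeps 48.21.
Round 1 (the target proposes): the acquirer can get 48.21 next round, worth 0.76 × 48.21 = 36.6396 now, so the target offers 36.6396, keeping 113.3604.

36.64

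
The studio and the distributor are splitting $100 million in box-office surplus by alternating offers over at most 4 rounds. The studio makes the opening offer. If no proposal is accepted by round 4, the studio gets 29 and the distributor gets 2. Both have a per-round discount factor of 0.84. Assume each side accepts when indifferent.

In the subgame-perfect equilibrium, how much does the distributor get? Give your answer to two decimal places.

55.52

Round 4 (the distributor proposes): the studio gets 29 if talks fail, so the distributor offers 29 and keeps 71.
Round 3 (the studio proposes): the distributor can get 71 next round, worth 0.84 × 71 = 59.64 now. The studio offers 59.64 and keeps 100 − 59.64 = 40.36.
Round 2 (the distributor proposes): the studio can get 40.36 next round, worth 0.84 × 40.36 = 33.9024 now; the distributor offers that and keeps 66.0976.
Round 1 (the studio proposes): the distributor can get 66.0976 next round, worth 0.84 × 66.0976 = 55.521984 now. The studio offers 55.521984 and keeps 100 − 55.521984 = 44.478016.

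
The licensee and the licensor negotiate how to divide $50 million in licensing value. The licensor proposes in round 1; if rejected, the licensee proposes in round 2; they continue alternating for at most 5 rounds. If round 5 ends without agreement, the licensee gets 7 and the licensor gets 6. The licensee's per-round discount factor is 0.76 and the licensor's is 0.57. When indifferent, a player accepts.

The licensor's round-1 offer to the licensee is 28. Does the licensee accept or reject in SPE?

Accept

Work out the licensee's continuation value if the offer is rejected.
Round 5 (the licensor proposes): the licensee gets 7 if talks fail, so the licensor offers 7 and keeps 43.
Round 4 (the licensee proposes): the licensor can get 43 next round, worth 0.57 × 43 = 24.51 now; the licensee offers that and keeps 25.49.
Round 3 (the licensor proposes): the licensee can get 25.49 next round, worth 0.76 × 25.49 = 19.3724 now. The licensor offers 19.3724 and keeps 50 − 19.3724 = 30.6276.
Round 2 (the licensee proposes): the licensor can get 30.6276 next round, worth 0.57 × 30.6276 = 17.457732 now; the licensee offers that and keeps 32.542268.
So by rejecting in round 1, the licensee gets 32.542268 next round, worth 0.76 × 32.542268 = 24.73212368 now.
Offer 28 ≥ 24.73212368, so the licensee accepts.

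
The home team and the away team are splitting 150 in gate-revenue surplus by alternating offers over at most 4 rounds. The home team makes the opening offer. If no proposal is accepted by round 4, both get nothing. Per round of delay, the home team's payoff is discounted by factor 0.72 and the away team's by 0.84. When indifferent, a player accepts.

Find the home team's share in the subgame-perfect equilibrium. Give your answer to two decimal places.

Round 4 (the away team proposes): the home team will accept anything ≥ 0, so the away team offers 0 and keeps 150.
Round 3 (the home team proposes): the away team can get 150 next round, worth 0.84 × 150 = 126 now; the home team offers that and keeps 24.
Round 2 (the away team proposes): the home team can get 24 next round, worth 0.72 × 24 = 17.28 now. The away team offers 17.28 and keeps 150 − 17.28 = 132.72.
Round 1 (the home team proposes): the away team can get 132.72 next round, worth 0.84 × 132.72 = 111.4848 now; the home team offers that and keeps 38.5152.

38.52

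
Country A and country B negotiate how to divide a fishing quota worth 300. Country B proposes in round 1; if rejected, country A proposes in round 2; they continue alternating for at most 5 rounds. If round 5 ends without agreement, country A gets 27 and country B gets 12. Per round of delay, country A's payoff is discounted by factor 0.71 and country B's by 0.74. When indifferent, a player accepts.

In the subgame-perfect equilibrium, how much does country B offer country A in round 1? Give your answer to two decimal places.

Round 5 (country B proposes): country A gets 27 if talks fail, so country B offers 27 and keeps 273.
Round 4 (country A proposes): country B can get 273 next round, worth 0.74 × 273 = 202.02 now. Country A offers 202.02 and keeps 300 − 202.02 = 97.98.
Round 3 (country B proposes): country A can get 97.98 next round, worth 0.71 × 97.98 = 69.5658 now; country B offers that and keeps 230.4342.
Round 2 (country A proposes): country B can get 230.4342 next round, worth 0.74 × 230.4342 = 170.521308 now; country A offers that and keeps 129.478692.
Round 1 (country B proposes): country A can get 129.478692 next round, worth 0.71 × 129.478692 = 91.92987132 now; country B offers that and keeps 208.07012868.

91.93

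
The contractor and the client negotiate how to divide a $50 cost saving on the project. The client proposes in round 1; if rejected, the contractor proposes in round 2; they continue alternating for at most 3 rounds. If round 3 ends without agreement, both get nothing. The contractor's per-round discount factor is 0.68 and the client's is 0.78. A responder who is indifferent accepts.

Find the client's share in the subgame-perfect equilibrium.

42.52

Round 3 (the client proposes): rejection yields 0 for the contractor; the client offers 0 and keeps 50.
Round 2 (the contractor proposes): the client can get 50 next round, worth 0.78 × 50 = 39 now; the contractor offers that and keeps 11.
Round 1 (the client proposes): the contractor can get 11 next round, worth 0.68 × 11 = 7.48 now. The client offers 7.48 and keeps 50 − 7.48 = 42.52.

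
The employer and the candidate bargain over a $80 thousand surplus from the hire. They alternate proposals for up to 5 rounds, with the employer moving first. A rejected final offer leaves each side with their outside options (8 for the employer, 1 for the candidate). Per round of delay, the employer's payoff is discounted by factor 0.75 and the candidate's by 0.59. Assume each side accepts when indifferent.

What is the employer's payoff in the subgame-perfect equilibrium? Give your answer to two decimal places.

Round 5 (the employer proposes): the candidate gets 1 if talks fail, so the employer offers 1 and keeps 79.
Round 4 (the candidate proposes): the employer can get 79 next round, worth 0.75 × 79 = 59.25 now; the candidate offers that and keeps 20.75.
Round 3 (the employer proposes): the candidate can get 20.75 next round, worth 0.59 × 20.75 = 12.2425 now; the employer offers that and keeps 67.7575.
Round 2 (the candidate proposes): the employer can get 67.7575 next round, worth 0.75 × 67.7575 = 50.818125 now, so the candidate offers 50.818125, keeping 29.181875.
Round 1 (the employer proposes): the candidate can get 29.181875 next round, worth 0.59 × 29.181875 = 17.21730625 now. The employer offers 17.21730625 and keeps 80 − 17.21730625 = 62.78269375.

62.78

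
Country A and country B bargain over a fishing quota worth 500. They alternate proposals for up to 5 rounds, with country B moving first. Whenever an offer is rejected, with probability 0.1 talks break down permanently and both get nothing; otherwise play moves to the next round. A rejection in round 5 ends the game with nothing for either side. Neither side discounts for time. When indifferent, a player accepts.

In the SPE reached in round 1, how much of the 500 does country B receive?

Round 5 (country B proposes): country A will accept anything ≥ 0, so country B offers 0 and keeps 500.
Round 4 (country A proposes): rejecting gives country B an expected 0.9 × 500 = 450, so country A offers 450, keeping 50.
Round 3 (country B proposes): rejecting gives country A an expected 0.9 × 50 = 45, so country B offers 45, keeping 455.
Round 2 (country A proposes): rejecting gives country B an expected 0.9 × 455 = 409.5, so country A offers 409.5, keeping 90.5.
Round 1 (country B proposes): rejecting gives country A an expected 0.9 × 90.5 = 81.45; country B offers that and keeps 418.55.

418.55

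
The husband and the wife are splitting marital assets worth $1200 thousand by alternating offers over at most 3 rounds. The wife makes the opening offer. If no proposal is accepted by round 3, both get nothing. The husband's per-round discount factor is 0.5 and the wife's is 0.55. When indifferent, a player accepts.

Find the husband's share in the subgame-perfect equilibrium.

270

Round 3 (the wife proposes): the husband will accept anything ≥ 0, so the wife offers 0 and keeps 1200.
Round 2 (the husband proposes): the wife can get 1200 next round, worth 0.55 × 1200 = 660 now; the husband offers that and keeps 540.
Round 1 (the wife proposes): the husband can get 540 next round, worth 0.5 × 540 = 270 now; the wife offers that and keeps 930.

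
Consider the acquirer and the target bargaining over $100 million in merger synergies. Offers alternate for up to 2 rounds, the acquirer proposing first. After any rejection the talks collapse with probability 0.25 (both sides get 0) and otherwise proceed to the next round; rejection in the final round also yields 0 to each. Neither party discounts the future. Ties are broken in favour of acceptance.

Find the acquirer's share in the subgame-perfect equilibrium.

Round 2 (the target proposes): rejection yields 0 for the acquirer; the target offers 0 and keeps 100.
Round 1 (the acquirer proposes): rejecting gives the target an expected 0.75 × 100 = 75. The acquirer offers 75 and keeps 100 − 75 = 25.

25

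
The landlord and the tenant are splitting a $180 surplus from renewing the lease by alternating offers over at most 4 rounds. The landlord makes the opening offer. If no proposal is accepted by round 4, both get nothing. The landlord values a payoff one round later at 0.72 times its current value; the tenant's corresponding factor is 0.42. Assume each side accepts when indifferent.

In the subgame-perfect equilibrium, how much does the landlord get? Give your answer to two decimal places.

135.97

Round 4 (the tenant proposes): the landlord will accept anything ≥ 0, so the tenant offers 0 and keeps 180.
Round 3 (the landlord proposes): the tenant can get 180 next round, worth 0.42 × 180 = 75.6 now. The landlord offers 75.6 and keeps 180 − 75.6 = 104.4.
Round 2 (the tenant proposes): the landlord can get 104.4 next round, worth 0.72 × 104.4 = 75.168 now, so the tenant offers 75.168, keeping 104.832.
Round 1 (the landlord proposes): the tenant can get 104.832 next round, worth 0.42 × 104.832 = 44.02944 now; the landlord offers that and keeps 135.97056.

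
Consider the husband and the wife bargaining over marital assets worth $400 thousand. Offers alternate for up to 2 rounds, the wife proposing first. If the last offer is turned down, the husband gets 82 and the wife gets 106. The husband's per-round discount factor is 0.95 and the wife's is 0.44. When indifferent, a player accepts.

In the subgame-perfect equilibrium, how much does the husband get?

Round 2 (the husband proposes): the wife gets 106 if talks fail, so the husband offers 106 and keeps 294.
Round 1 (the wife proposes): the husband can get 294 next round, worth 0.95 × 294 = 279.3 now, so the wife offers 279.3, keeping 120.7.

279.3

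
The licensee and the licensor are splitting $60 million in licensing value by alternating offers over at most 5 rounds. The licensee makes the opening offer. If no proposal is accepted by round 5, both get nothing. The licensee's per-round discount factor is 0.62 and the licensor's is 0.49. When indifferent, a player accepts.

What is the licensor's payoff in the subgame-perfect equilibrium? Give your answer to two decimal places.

14.57

Solve by backward induction from round 5.
Round 5 (the licensee proposes): rejection yields 0 for the licensor; the licensee offers 0 and keeps 60.
Round 4 (the licensor proposes): the licensee can get 60 next round, worth 0.62 × 60 = 37.2 now; the licensor offers that and keeps 22.8.
Round 3 (the licensee proposes): the licensor can get 22.8 next round, worth 0.49 × 22.8 = 11.172 now; the licensee offers that and keeps 48.828.
Round 2 (the licensor proposes): the licensee can get 48.828 next round, worth 0.62 × 48.828 = 30.27336 now. The licensor offers 30.27336 and keeps 60 − 30.27336 = 29.72664.
Round 1 (the licensee proposes): the licensor can get 29.72664 next round, worth 0.49 × 29.72664 = 14.5660536 now. The licensee offers 14.5660536 and keeps 60 − 14.5660536 = 45.4339464.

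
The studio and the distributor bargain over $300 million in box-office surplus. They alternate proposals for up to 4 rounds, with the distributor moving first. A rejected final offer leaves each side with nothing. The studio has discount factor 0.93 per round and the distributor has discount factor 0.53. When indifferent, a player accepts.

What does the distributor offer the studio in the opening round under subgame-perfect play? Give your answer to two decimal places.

268.65

Round 4 (the studio proposes): rejection yields 0 for the distributor; the studio offers 0 and keeps 300.
Round 3 (the distributor proposes): the studio can get 300 next round, worth 0.93 × 300 = 279 now, so the distributor offers 279, keeping 21.
Round 2 (the studio proposes): the distributor can get 21 next round, worth 0.53 × 21 = 11.13 now, so the studio offers 11.13, keeping 288.87.
Round 1 (the distributor proposes): the studio can get 288.87 next round, worth 0.93 × 288.87 = 268.6491 now, so the distributor offers 268.6491, keeping 31.3509.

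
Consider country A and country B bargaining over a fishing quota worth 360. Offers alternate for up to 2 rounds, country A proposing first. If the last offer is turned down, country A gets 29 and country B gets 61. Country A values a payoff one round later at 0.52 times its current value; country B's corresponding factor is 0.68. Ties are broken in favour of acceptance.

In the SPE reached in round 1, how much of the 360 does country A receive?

134.92

Round 2 (country B proposes): country A gets 29 if talks fail, so country B offers 29 and keeps 331.
Round 1 (country A proposes): country B can get 331 next round, worth 0.68 × 331 = 225.08 now; country A offers that and keeps 134.92.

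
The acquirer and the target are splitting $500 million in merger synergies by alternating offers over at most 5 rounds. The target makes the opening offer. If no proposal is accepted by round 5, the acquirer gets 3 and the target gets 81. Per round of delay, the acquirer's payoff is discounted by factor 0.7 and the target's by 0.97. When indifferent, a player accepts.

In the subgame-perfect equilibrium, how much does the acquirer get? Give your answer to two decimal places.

19.01

Round 5 (the target proposes): the acquirer gets 3 if talks fail, so the target offers 3 and keeps 497.
Round 4 (the acquirer proposes): the target can get 497 next round, worth 0.97 × 497 = 482.09 now, so the acquirer offers 482.09, keeping 17.91.
Round 3 (the target proposes): the acquirer can get 17.91 next round, worth 0.7 × 17.91 = 12.537 now. The target offers 12.537 and keeps 500 − 12.537 = 487.463.
Round 2 (the acquirer proposes): the target can get 487.463 next round, worth 0.97 × 487.463 = 472.83911 now. The acquirer offers 472.83911 and keeps 500 − 472.83911 = 27.16089.
Round 1 (the target proposes): the acquirer can get 27.16089 next round, worth 0.7 × 27.16089 = 19.012623 now; the target offers that and keeps 480.987377.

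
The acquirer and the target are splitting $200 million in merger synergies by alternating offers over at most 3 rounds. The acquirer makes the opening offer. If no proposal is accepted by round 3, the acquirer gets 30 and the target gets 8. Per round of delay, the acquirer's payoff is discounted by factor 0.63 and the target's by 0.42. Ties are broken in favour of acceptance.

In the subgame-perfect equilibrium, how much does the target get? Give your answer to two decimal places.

Round 3 (the acquirer proposes): the target gets 8 if talks fail, so the acquirer offers 8 and keeps 192.
Round 2 (the target proposes): the acquirer can get 192 next round, worth 0.63 × 192 = 120.96 now; the target offers that and keeps 79.04.
Round 1 (the acquirer proposes): the target can get 79.04 next round, worth 0.42 × 79.04 = 33.1968 now. The acquirer offers 33.1968 and keeps 200 − 33.1968 = 166.8032.

33.20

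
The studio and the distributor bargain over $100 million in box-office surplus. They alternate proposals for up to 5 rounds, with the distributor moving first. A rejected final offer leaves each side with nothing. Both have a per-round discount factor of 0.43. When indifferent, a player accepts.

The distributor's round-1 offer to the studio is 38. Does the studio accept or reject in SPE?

Round 5 (the distributor proposes): the studio will accept anything ≥ 0, so the distributor offers 0 and keeps 100.
Round 4 (the studio proposes): the distributor can get 100 next round, worth 0.43 × 100 = 43 now. The studio offers 43 and keeps 100 − 43 = 57.
Round 3 (the distributor proposes): the studio can get 57 next round, worth 0.43 × 57 = 24.51 now; the distributor offers that and keeps 75.49.
Round 2 (the studio proposes): the distributor can get 75.49 next round, worth 0.43 × 75.49 = 32.4607 now. The studio offers 32.4607 and keeps 100 − 32.4607 = 67.5393.
So by rejecting in round 1, the studio gets 67.5393 next round, worth 0.43 × 67.5393 = 29.041899 now.
Offer 38 ≥ 29.041899, so the studio accepts.

Accept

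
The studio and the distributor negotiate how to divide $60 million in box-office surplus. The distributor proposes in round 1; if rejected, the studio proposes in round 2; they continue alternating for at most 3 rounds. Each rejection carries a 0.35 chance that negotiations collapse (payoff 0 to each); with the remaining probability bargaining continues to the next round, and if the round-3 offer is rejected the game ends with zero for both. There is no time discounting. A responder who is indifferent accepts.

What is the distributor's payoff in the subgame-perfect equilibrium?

Round 3 (the distributor proposes): rejection yields 0 for the studio; the distributor offers 0 and keeps 60.
Round 2 (the studio proposes): rejecting gives the distributor an expected 0.65 × 60 = 39; the studio offers that and keeps 21.
Round 1 (the distributor proposes): rejecting gives the studio an expected 0.65 × 21 = 13.65; the distributor offers that and keeps 46.35.

46.35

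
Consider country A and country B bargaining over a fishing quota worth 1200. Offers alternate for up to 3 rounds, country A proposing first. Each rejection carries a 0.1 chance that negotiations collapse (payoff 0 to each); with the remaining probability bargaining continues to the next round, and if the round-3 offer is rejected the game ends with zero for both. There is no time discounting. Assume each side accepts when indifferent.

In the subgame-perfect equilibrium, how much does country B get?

Round 3 (country A proposes): country B will accept anything ≥ 0, so country A offers 0 and keeps 1200.
Round 2 (country B proposes): rejecting gives country A an expected 0.9 × 1200 = 1080. Country B offers 1080 and keeps 1200 − 1080 = 120.
Round 1 (country A proposes): rejecting gives country B an expected 0.9 × 120 = 108. Country A offers 108 and keeps 1200 − 108 = 1092.

108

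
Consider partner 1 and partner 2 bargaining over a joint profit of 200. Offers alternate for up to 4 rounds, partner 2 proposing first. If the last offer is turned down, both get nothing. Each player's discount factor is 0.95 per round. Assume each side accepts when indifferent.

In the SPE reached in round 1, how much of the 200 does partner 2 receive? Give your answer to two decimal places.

19.03

Solve by backward induction from round 4.
Round 4 (partner 1 proposes): partner 2 will accept anything ≥ 0, so partner 1 offers 0 and keeps 200.
Round 3 (partner 2 proposes): partner 1 can get 200 next round, worth 0.95 × 200 = 190 now, so partner 2 offers 190, keeping 10.
Round 2 (partner 1 proposes): partner 2 can get 10 next round, worth 0.95 × 10 = 9.5 now; partner 1 offers that and keeps 190.5.
Round 1 (partner 2 proposes): partner 1 can get 190.5 next round, worth 0.95 × 190.5 = 180.975 now, so partner 2 offers 180.975, keeping 19.025.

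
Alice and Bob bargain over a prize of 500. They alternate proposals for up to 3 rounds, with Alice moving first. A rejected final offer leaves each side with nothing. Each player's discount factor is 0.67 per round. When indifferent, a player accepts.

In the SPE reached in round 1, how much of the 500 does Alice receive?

389.45

Work backward from the last round.
Round 3 (Alice proposes): Bob will accept anything ≥ 0, so Alice offers 0 and keeps 500.
Round 2 (Bob proposes): Alice can get 500 next round, worth 0.67 × 500 = 335 now, so Bob offers 335, keeping 165.
Round 1 (Alice proposes): Bob can get 165 next round, worth 0.67 × 165 = 110.55 now. Alice offers 110.55 and keeps 500 − 110.55 = 389.45.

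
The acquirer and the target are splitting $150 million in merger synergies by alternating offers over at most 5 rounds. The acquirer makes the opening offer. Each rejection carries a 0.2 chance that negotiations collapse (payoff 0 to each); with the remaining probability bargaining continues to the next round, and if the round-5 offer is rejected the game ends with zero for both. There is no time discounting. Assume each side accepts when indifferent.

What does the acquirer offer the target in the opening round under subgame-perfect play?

39.36

Round 5 (the acquirer proposes): the target will accept anything ≥ 0, so the acquirer offers 0 and keeps 150.
Round 4 (the target proposes): rejecting gives the acquirer an expected 0.8 × 150 = 120; the target offers that and keeps 30.
Round 3 (the acquirer proposes): rejecting gives the target an expected 0.8 × 30 = 24, so the acquirer offers 24, keeping 126.
Round 2 (the target proposes): rejecting gives the acquirer an expected 0.8 × 126 = 100.8, so the target offers 100.8, keeping 49.2.
Round 1 (the acquirer proposes): rejecting gives the target an expected 0.8 × 49.2 = 39.36; the acquirer offers that and keeps 110.64.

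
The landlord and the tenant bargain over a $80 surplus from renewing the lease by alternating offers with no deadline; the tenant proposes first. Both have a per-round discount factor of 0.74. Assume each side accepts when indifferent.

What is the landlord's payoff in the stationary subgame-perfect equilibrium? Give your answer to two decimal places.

In a stationary SPE each proposer offers the other exactly their discounted continuation value.
If the tenant keeps x when proposing and the landlord keeps y when proposing, then x = 80 − 0.74y and y = 80 − 0.74x.
Solving: x = 80(1 − 0.74) / (1 − 0.74·0.74) = 20.8 / 0.4524 ≈ 45.9770.
The landlord gets 80 − 45.9770 ≈ 34.0230.

34.02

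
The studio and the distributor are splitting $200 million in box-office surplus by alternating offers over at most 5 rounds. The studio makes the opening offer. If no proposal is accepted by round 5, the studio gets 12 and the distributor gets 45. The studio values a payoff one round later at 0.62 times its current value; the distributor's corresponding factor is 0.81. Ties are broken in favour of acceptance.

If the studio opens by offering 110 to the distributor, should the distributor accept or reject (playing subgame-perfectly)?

Round 5 (the studio proposes): the distributor gets 45 if talks fail, so the studio offers 45 and keeps 155.
Round 4 (the distributor proposes): the studio can get 155 next round, worth 0.62 × 155 = 96.1 now. The distributor offers 96.1 and keeps 200 − 96.1 = 103.9.
Round 3 (the studio proposes): the distributor can get 103.9 next round, worth 0.81 × 103.9 = 84.159 now, so the studio offers 84.159, keeping 115.841.
Round 2 (the distributor proposes): the studio can get 115.841 next round, worth 0.62 × 115.841 = 71.82142 now. The distributor offers 71.82142 and keeps 200 − 71.82142 = 128.17858.
So by rejecting in round 1, the distributor gets 128.17858 next round, worth 0.81 × 128.17858 = 103.8246498 now.
Offer 110 ≥ 103.8246498, so the distributor accepts.

Accept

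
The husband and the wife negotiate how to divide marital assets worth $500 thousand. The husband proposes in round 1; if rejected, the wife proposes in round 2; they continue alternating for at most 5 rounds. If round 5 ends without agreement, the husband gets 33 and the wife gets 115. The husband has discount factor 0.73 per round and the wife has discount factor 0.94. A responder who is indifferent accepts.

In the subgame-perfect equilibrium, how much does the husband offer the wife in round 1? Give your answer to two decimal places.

268.13

Round 5 (the husband proposes): the wife gets 115 if talks fail, so the husband offers 115 and keeps 385.
Round 4 (the wife proposes): the husband can get 385 next round, worth 0.73 × 385 = 281.05 now. The wife offers 281.05 and keeps 500 − 281.05 = 218.95.
Round 3 (the husband proposes): the wife can get 218.95 next round, worth 0.94 × 218.95 = 205.813 now; the husband offers that and keeps 294.187.
Round 2 (the wife proposes): the husband can get 294.187 next round, worth 0.73 × 294.187 = 214.75651 now, so the wife offers 214.75651, keeping 285.24349.
Round 1 (the husband proposes): the wife can get 285.24349 next round, worth 0.94 × 285.24349 = 268.1288806 now; the husband offers that and keeps 231.8711194.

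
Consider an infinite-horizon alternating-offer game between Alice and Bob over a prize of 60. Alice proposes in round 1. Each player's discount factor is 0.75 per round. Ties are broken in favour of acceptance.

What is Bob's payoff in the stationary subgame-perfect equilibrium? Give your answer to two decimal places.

25.71

In a stationary SPE each proposer offers the other exactly their discounted continuation value.
If Alice keeps x when proposing and Bob keeps y when proposing, then x = 60 − 0.75y and y = 60 − 0.75x.
Solving: x = 60(1 − 0.75) / (1 − 0.75·0.75) = 15 / 0.4375 ≈ 34.2857.
Bob gets 60 − 34.2857 ≈ 25.7143.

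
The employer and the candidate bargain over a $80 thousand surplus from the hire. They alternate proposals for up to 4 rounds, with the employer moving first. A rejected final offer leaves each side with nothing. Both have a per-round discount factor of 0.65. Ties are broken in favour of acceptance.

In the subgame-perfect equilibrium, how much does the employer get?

39.83

Round 4 (the candidate proposes): rejection yields 0 for the employer; the candidate offers 0 and keeps 80.
Round 3 (the employer proposes): the candidate can get 80 next round, worth 0.65 × 80 = 52 now; the employer offers that and keeps 28.
Round 2 (the candidate proposes): the employer can get 28 next round, worth 0.65 × 28 = 18.2 now, so the candidate offers 18.2, keeping 61.8.
Round 1 (the employer proposes): the candidate can get 61.8 next round, worth 0.65 × 61.8 = 40.17 now. The employer offers 40.17 and keeps 80 − 40.17 = 39.83.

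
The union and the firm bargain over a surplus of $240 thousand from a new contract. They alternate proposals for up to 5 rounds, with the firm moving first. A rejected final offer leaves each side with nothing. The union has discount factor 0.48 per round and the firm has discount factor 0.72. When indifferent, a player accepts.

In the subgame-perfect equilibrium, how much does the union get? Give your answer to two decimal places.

43.40

Work backward from the last round.
Round 5 (the firm proposes): rejection yields 0 for the union; the firm offers 0 and keeps 240.
Round 4 (the union proposes): the firm can get 240 next round, worth 0.72 × 240 = 172.8 now, so the union offers 172.8, keeping 67.2.
Round 3 (the firm proposes): the union can get 67.2 next round, worth 0.48 × 67.2 = 32.256 now. The firm offers 32.256 and keeps 240 − 32.256 = 207.744.
Round 2 (the union proposes): the firm can get 207.744 next round, worth 0.72 × 207.744 = 149.57568 now; the union offers that and keeps 90.42432.
Round 1 (the firm proposes): the union can get 90.42432 next round, worth 0.48 × 90.42432 = 43.4036736 now; the firm offers that and keeps 196.5963264.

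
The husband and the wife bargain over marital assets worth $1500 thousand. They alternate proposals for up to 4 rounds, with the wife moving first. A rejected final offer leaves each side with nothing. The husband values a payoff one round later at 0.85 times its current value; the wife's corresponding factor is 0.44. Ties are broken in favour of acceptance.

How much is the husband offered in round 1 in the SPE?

1190.85

Round 4 (the husband proposes): rejection yields 0 for the wife; the husband offers 0 and keeps 1500.
Round 3 (the wife proposes): the husband can get 1500 next round, worth 0.85 × 1500 = 1275 now, so the wife offers 1275, keeping 225.
Round 2 (the husband proposes): the wife can get 225 next round, worth 0.44 × 225 = 99 now, so the husband offers 99, keeping 1401.
Round 1 (the wife proposes): the husband can get 1401 next round, worth 0.85 × 1401 = 1190.85 now; the wife offers that and keeps 309.15.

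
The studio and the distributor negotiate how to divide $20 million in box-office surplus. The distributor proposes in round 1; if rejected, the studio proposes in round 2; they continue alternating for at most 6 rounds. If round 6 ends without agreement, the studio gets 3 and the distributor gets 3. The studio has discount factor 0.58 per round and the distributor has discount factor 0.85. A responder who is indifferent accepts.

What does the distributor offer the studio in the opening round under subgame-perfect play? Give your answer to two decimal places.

Round 6 (the studio proposes): the distributor gets 3 if talks fail, so the studio offers 3 and keeps 17.
Round 5 (the distributor proposes): the studio can get 17 next round, worth 0.58 × 17 = 9.86 now; the distributor offers that and keeps 10.14.
Round 4 (the studio proposes): the distributor can get 10.14 next round, worth 0.85 × 10.14 = 8.619 now; the studio offers that and keeps 11.381.
Round 3 (the distributor proposes): the studio can get 11.381 next round, worth 0.58 × 11.381 = 6.60098 now, so the distributor offers 6.60098, keeping 13.39902.
Round 2 (the studio proposes): the distributor can get 13.39902 next round, worth 0.85 × 13.39902 = 11.389167 now; the studio offers that and keeps 8.610833.
Round 1 (the distributor proposes): the studio can get 8.610833 next round, worth 0.58 × 8.610833 = 4.99428314 now; the distributor offers that and keeps 15.00571686.

4.99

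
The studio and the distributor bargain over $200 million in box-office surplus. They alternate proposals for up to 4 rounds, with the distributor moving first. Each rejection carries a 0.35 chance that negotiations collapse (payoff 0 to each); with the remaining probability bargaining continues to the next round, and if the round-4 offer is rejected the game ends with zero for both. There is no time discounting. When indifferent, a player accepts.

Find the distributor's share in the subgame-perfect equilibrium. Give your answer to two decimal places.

99.58

Round 4 (the studio proposes): rejection yields 0 for the distributor; the studio offers 0 and keeps 200.
Round 3 (the distributor proposes): rejecting gives the studio an expected 0.65 × 200 = 130. The distributor offers 130 and keeps 200 − 130 = 70.
Round 2 (the studio proposes): rejecting gives the distributor an expected 0.65 × 70 = 45.5, so the studio offers 45.5, keeping 154.5.
Round 1 (the distributor proposes): rejecting gives the studio an expected 0.65 × 154.5 = 100.425. The distributor offers 100.425 and keeps 200 − 100.425 = 99.575.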